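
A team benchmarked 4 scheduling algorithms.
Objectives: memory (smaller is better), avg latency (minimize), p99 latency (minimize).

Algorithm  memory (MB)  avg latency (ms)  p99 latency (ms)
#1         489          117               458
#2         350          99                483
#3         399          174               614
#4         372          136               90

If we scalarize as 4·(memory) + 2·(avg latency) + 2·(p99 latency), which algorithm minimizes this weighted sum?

#1: 4·489 + 2·117 + 2·458 = 3106
#2: 4·350 + 2·99 + 2·483 = 2564
#3: 4·399 + 2·174 + 2·614 = 3172
#4: 4·372 + 2·136 + 2·90 = 1940
Lowest: #4 at 1940.

#4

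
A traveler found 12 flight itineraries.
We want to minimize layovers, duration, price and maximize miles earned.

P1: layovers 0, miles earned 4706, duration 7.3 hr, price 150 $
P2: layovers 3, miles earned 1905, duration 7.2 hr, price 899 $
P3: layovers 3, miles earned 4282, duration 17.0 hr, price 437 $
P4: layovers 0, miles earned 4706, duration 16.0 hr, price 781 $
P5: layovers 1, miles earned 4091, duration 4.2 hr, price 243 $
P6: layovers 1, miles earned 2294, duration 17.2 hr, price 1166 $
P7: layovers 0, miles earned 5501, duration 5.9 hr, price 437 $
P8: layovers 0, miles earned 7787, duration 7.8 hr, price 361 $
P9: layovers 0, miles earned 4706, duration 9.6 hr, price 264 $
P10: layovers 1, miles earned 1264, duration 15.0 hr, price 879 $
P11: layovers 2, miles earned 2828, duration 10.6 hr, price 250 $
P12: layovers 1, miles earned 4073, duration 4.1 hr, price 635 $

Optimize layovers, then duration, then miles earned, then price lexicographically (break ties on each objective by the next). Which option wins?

P7

First minimize layovers: best is 0, kept {P1, P4, P7, P8, P9}.
Then minimize duration: best is 5.9, kept {P7}.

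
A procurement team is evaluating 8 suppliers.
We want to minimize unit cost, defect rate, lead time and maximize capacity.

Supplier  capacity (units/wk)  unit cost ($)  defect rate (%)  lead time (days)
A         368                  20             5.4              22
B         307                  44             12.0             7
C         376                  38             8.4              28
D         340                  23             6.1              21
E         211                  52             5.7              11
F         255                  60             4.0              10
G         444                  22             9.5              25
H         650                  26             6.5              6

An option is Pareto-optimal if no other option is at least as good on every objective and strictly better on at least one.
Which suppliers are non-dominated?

A: not dominated (best unit cost).
B: dominated by H (capacity 650≥307, unit cost 26≤44, defect rate 6.5≤12.0, lead time 6≤7).
C: dominated by H (capacity 650≥376, unit cost 26≤38, defect rate 6.5≤8.4, lead time 6≤28).
D: not dominated.
E: not dominated.
F: not dominated (best defect rate).
G: not dominated.
H: not dominated (best capacity).

A, D, E, F, G, H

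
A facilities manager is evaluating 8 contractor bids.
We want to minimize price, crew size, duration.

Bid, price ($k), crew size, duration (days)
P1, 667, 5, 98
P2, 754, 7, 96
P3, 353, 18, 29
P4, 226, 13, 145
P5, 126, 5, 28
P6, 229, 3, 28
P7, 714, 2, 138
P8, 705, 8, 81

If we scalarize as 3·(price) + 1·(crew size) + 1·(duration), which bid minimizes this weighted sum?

P5

P1: 3·667 + 1·5 + 1·98 = 2104
P2: 3·754 + 1·7 + 1·96 = 2365
P3: 3·353 + 1·18 + 1·29 = 1106
P4: 3·226 + 1·13 + 1·145 = 836
P5: 3·126 + 1·5 + 1·28 = 411
P6: 3·229 + 1·3 + 1·28 = 718
P7: 3·714 + 1·2 + 1·138 = 2282
P8: 3·705 + 1·8 + 1·81 = 2204
Lowest: P5 at 411.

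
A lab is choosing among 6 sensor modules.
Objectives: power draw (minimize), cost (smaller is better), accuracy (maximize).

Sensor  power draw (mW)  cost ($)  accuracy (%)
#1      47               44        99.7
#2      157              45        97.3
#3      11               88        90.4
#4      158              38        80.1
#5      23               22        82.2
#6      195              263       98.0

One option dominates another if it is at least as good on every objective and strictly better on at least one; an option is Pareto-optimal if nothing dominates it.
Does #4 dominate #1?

#4 vs #1: #4 is worse on power draw (158 vs 47), so it does not dominate #1.

No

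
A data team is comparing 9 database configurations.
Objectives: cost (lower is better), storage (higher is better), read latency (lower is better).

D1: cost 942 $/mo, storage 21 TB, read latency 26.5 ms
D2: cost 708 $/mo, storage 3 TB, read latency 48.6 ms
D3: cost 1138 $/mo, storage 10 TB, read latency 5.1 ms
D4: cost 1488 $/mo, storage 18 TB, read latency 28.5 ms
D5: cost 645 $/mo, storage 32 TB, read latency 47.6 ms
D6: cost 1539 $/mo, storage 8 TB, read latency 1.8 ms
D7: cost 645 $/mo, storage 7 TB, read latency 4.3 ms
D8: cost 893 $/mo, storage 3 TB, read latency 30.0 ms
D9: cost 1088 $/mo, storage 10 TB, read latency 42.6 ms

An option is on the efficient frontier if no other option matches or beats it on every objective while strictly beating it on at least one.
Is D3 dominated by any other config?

No

D1: worse on read latency (26.5 vs 5.1).
D2: worse on storage (3 vs 10).
D4: worse on cost (1488 vs 1138).
D5: worse on read latency (47.6 vs 5.1).
D6: worse on cost (1539 vs 1138).
D7: worse on storage (7 vs 10).
D8: worse on storage (3 vs 10).
D9: worse on read latency (42.6 vs 5.1).
No option is at least as good as D3 on every objective and strictly better on one.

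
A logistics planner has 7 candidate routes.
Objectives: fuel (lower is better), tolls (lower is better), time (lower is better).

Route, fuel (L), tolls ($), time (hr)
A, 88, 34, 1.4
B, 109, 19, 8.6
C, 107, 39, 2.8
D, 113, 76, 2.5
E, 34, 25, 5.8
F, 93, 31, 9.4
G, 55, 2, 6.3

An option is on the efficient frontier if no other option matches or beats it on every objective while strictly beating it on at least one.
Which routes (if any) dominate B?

G: fuel 55≤109, tolls 2≤19, time 6.3≤8.6 — dominates B.
Others (A, C, D, E, F) are each worse than B on at least one objective.

G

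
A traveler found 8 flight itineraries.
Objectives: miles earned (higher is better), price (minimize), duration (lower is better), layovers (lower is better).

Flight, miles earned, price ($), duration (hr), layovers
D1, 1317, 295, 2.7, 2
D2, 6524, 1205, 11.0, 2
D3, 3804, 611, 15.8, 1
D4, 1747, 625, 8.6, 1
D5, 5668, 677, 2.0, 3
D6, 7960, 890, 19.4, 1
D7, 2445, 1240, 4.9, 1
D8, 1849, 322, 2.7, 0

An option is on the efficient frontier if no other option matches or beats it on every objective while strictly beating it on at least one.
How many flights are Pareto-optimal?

D1: not dominated (best price).
D2: not dominated.
D3: not dominated.
D4: dominated by D8 (miles earned 1849≥1747, price 322≤625, duration 2.7≤8.6, layovers 0≤1).
D5: not dominated (best duration).
D6: not dominated (best miles earned).
D7: not dominated.
D8: not dominated (best layovers).
Pareto-optimal: D1, D2, D3, D5, D6, D7, D8 → 7.

7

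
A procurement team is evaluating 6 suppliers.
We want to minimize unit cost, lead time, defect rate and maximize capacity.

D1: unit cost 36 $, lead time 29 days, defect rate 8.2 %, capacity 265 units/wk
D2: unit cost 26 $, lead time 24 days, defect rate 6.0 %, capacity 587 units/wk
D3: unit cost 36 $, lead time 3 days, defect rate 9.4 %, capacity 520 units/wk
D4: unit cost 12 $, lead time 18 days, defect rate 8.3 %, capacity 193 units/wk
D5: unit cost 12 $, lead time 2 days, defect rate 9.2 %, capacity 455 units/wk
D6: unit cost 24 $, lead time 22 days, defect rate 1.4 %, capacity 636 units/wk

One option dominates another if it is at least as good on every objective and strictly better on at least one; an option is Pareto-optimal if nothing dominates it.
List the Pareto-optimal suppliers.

D1: dominated by D2 (unit cost 26≤36, lead time 24≤29, defect rate 6.0≤8.2, capacity 587≥265).
D2: dominated by D6 (unit cost 24≤26, lead time 22≤24, defect rate 1.4≤6.0, capacity 636≥587).
D3: not dominated.
D4: not dominated.
D5: not dominated (best lead time).
D6: not dominated (best defect rate).

D3, D4, D5, D6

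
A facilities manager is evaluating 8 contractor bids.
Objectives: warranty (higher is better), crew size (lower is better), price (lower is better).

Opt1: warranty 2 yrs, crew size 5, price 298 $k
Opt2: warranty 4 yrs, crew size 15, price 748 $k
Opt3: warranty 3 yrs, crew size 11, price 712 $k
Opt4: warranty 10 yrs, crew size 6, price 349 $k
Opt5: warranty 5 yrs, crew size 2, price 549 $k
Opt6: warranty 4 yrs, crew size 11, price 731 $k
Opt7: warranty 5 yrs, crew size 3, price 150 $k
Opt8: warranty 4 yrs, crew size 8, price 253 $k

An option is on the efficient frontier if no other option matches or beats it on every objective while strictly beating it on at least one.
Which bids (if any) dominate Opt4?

Opt1: worse on warranty (2 vs 10).
Opt2: worse on warranty (4 vs 10).
Opt3: worse on warranty (3 vs 10).
Opt5: worse on warranty (5 vs 10).
Opt6: worse on warranty (4 vs 10).
Opt7: worse on warranty (5 vs 10).
Opt8: worse on warranty (4 vs 10).
No option dominates Opt4.

none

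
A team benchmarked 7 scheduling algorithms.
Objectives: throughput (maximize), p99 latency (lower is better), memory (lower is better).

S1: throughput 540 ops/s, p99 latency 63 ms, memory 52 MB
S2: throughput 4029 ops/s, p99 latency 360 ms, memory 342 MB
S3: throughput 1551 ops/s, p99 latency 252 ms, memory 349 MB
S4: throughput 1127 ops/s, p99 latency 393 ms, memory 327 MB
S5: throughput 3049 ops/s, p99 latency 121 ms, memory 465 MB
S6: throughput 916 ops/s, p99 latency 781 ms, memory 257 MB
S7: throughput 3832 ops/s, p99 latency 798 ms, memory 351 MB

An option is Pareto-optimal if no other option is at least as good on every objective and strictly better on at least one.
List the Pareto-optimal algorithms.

S1: not dominated (best p99 latency).
S2: not dominated (best throughput).
S3: not dominated.
S4: not dominated.
S5: not dominated.
S6: not dominated.
S7: dominated by S2 (throughput 4029≥3832, p99 latency 360≤798, memory 342≤351).

S1, S2, S3, S4, S5, S6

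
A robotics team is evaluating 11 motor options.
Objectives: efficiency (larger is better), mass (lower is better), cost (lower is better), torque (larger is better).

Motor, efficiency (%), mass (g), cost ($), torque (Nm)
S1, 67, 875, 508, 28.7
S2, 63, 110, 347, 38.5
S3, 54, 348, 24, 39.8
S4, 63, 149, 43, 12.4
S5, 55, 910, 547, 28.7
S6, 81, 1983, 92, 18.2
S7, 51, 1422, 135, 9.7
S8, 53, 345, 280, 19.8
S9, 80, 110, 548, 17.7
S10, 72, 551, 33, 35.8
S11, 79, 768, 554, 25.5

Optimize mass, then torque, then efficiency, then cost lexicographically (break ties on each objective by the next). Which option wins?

S2

First minimize mass: best is 110, kept {S2, S9}.
Then maximize torque: best is 38.5, kept {S2}.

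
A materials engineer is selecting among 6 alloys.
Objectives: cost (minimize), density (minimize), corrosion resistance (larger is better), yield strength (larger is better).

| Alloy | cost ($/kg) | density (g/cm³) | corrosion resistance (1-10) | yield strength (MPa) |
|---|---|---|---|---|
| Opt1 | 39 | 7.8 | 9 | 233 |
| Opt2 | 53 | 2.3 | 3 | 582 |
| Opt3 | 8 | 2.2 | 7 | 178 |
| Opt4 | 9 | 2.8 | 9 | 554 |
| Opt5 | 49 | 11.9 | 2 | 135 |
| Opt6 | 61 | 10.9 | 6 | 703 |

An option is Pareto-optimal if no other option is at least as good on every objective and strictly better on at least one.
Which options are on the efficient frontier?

Opt2, Opt3, Opt4, Opt6

Opt1: dominated by Opt4 (cost 9≤39, density 2.8≤7.8, corrosion resistance 9≥9, yield strength 554≥233).
Opt2: not dominated.
Opt3: not dominated (best cost).
Opt4: not dominated.
Opt5: dominated by Opt1 (cost 39≤49, density 7.8≤11.9, corrosion resistance 9≥2, yield strength 233≥135).
Opt6: not dominated (best yield strength).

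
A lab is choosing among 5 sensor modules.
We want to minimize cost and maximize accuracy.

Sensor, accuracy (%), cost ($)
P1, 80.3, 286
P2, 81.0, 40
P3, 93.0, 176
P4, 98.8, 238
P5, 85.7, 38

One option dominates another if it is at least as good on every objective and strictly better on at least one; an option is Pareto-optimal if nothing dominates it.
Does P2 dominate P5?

No

P2 vs P5: P2 is worse on accuracy (81.0 vs 85.7), so it does not dominate P5.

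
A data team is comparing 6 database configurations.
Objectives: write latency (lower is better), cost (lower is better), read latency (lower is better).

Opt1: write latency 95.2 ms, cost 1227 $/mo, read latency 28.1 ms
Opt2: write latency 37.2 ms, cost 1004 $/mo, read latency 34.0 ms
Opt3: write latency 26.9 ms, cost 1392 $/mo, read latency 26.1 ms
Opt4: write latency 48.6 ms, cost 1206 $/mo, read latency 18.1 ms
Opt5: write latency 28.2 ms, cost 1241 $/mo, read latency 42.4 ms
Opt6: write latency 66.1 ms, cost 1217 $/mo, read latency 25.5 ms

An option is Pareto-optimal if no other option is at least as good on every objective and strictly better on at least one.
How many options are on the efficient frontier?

4

Opt1: dominated by Opt4 (write latency 48.6≤95.2, cost 1206≤1227, read latency 18.1≤28.1).
Opt2: not dominated (best cost).
Opt3: not dominated (best write latency).
Opt4: not dominated (best read latency).
Opt5: not dominated.
Opt6: dominated by Opt4 (write latency 48.6≤66.1, cost 1206≤1217, read latency 18.1≤25.5).
Pareto-optimal: Opt2, Opt3, Opt4, Opt5 → 4.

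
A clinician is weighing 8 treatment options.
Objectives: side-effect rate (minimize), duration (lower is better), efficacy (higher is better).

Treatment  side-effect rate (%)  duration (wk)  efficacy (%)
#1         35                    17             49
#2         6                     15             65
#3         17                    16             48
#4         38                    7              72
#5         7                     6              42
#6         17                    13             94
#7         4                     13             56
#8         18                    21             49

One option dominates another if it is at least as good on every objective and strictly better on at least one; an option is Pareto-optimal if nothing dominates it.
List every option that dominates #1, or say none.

#2, #6, #7

#2: side-effect rate 6≤35, duration 15≤17, efficacy 65≥49 — dominates #1.
#6: side-effect rate 17≤35, duration 13≤17, efficacy 94≥49 — dominates #1.
#7: side-effect rate 4≤35, duration 13≤17, efficacy 56≥49 — dominates #1.
Others (#3, #4, #5, #8) are each worse than #1 on at least one objective.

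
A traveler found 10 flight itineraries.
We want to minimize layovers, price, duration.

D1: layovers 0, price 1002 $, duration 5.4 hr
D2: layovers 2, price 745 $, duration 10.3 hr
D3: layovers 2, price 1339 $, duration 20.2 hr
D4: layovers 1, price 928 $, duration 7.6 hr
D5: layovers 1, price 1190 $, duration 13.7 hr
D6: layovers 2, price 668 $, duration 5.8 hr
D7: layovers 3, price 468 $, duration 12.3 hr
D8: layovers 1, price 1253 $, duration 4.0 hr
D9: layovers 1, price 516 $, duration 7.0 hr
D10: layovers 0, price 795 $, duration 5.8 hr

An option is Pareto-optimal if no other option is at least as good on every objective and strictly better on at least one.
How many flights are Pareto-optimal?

6

D1: not dominated.
D2: dominated by D6 (layovers 2≤2, price 668≤745, duration 5.8≤10.3).
D3: dominated by D1 (layovers 0≤2, price 1002≤1339, duration 5.4≤20.2).
D4: dominated by D9 (layovers 1≤1, price 516≤928, duration 7.0≤7.6).
D5: dominated by D1 (layovers 0≤1, price 1002≤1190, duration 5.4≤13.7).
D6: not dominated.
D7: not dominated (best price).
D8: not dominated (best duration).
D9: not dominated.
D10: not dominated.
Pareto-optimal: D1, D6, D7, D8, D9, D10 → 6.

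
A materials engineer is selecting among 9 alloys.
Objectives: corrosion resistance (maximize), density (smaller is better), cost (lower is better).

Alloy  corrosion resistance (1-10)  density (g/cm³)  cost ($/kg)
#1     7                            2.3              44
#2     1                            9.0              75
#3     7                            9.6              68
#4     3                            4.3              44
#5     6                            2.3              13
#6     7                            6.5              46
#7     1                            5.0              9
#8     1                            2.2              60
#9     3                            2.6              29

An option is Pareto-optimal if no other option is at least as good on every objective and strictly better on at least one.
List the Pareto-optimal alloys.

#1: not dominated.
#2: dominated by #1 (corrosion resistance 7≥1, density 2.3≤9.0, cost 44≤75).
#3: dominated by #1 (corrosion resistance 7≥7, density 2.3≤9.6, cost 44≤68).
#4: dominated by #1 (corrosion resistance 7≥3, density 2.3≤4.3, cost 44≤44).
#5: not dominated.
#6: dominated by #1 (corrosion resistance 7≥7, density 2.3≤6.5, cost 44≤46).
#7: not dominated (best cost).
#8: not dominated (best density).
#9: dominated by #5 (corrosion resistance 6≥3, density 2.3≤2.6, cost 13≤29).

#1, #5, #7, #8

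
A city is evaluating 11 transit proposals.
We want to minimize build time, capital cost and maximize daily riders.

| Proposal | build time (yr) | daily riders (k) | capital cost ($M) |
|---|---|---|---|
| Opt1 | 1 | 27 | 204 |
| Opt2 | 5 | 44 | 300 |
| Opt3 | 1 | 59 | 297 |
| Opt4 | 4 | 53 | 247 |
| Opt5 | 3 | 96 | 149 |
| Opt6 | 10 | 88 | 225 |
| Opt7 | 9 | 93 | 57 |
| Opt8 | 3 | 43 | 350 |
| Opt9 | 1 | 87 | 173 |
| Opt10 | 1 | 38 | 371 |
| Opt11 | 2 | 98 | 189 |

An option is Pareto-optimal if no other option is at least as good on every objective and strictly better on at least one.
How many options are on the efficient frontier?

Opt1: dominated by Opt9 (build time 1≤1, daily riders 87≥27, capital cost 173≤204).
Opt2: dominated by Opt3 (build time 1≤5, daily riders 59≥44, capital cost 297≤300).
Opt3: dominated by Opt9 (build time 1≤1, daily riders 87≥59, capital cost 173≤297).
Opt4: dominated by Opt5 (build time 3≤4, daily riders 96≥53, capital cost 149≤247).
Opt5: not dominated.
Opt6: dominated by Opt5 (build time 3≤10, daily riders 96≥88, capital cost 149≤225).
Opt7: not dominated (best capital cost).
Opt8: dominated by Opt3 (build time 1≤3, daily riders 59≥43, capital cost 297≤350).
Opt9: not dominated.
Opt10: dominated by Opt3 (build time 1≤1, daily riders 59≥38, capital cost 297≤371).
Opt11: not dominated (best daily riders).
Pareto-optimal: Opt5, Opt7, Opt9, Opt11 → 4.

4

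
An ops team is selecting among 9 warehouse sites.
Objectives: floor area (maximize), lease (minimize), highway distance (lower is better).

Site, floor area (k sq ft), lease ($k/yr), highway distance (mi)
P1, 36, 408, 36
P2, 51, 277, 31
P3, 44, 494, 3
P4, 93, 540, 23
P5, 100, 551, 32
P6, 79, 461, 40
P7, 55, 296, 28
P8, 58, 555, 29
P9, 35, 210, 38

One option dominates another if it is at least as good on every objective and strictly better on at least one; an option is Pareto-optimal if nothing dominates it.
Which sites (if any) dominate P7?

none

P1: worse on floor area (36 vs 55).
P2: worse on floor area (51 vs 55).
P3: worse on floor area (44 vs 55).
P4: worse on lease (540 vs 296).
P5: worse on lease (551 vs 296).
P6: worse on lease (461 vs 296).
P8: worse on lease (555 vs 296).
P9: worse on floor area (35 vs 55).
No option dominates P7.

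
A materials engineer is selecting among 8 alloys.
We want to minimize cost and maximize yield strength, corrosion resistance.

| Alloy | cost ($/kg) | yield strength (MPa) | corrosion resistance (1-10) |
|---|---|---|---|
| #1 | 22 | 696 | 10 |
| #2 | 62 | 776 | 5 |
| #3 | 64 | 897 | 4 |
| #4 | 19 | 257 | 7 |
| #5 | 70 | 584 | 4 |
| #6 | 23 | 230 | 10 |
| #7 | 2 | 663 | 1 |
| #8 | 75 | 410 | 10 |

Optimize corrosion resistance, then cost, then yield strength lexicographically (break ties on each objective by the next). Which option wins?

First maximize corrosion resistance: best is 10, kept {#1, #6, #8}.
Then minimize cost: best is 22, kept {#1}.

#1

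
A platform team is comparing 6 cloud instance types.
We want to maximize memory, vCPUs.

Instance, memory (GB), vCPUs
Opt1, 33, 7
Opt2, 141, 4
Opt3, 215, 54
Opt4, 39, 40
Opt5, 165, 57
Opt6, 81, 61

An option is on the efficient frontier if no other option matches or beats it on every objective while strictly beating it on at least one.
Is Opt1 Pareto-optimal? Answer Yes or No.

No

Opt3 vs Opt1: memory 215≥33, vCPUs 54≥7 — Opt3 is at least as good on every objective and strictly better on at least one, so Opt3 dominates Opt1.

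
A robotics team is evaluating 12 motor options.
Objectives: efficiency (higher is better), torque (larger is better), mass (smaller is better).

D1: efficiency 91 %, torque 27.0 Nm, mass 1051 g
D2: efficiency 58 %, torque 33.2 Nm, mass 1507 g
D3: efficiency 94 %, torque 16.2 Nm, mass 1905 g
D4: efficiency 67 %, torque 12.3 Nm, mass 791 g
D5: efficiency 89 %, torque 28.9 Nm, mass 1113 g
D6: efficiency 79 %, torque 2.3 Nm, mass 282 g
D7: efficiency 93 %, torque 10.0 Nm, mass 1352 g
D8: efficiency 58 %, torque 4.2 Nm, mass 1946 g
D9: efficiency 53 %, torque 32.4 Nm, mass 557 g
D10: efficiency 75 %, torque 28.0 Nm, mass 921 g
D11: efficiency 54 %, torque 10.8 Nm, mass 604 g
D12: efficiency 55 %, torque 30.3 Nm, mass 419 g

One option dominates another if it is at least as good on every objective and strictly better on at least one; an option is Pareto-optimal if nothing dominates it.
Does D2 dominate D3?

No

D2 vs D3: D2 is worse on efficiency (58 vs 94), so it does not dominate D3.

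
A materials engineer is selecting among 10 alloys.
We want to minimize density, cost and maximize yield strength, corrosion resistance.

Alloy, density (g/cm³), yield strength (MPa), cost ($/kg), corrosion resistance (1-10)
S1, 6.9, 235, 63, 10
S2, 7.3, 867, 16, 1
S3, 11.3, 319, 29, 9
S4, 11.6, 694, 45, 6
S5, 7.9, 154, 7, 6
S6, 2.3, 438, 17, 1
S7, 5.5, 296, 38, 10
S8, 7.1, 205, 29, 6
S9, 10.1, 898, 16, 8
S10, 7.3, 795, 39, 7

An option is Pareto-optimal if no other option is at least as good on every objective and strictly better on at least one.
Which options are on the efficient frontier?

S2, S3, S5, S6, S7, S8, S9, S10

S1: dominated by S7 (density 5.5≤6.9, yield strength 296≥235, cost 38≤63, corrosion resistance 10≥10).
S2: not dominated.
S3: not dominated.
S4: dominated by S9 (density 10.1≤11.6, yield strength 898≥694, cost 16≤45, corrosion resistance 8≥6).
S5: not dominated (best cost).
S6: not dominated (best density).
S7: not dominated.
S8: not dominated.
S9: not dominated (best yield strength).
S10: not dominated.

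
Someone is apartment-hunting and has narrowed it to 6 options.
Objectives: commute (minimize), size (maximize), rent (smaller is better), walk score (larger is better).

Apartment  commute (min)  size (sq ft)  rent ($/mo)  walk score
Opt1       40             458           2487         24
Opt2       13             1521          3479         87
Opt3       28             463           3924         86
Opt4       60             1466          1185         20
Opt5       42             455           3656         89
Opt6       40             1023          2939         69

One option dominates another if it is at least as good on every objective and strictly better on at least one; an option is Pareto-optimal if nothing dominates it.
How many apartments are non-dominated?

Opt1: not dominated.
Opt2: not dominated (best commute).
Opt3: dominated by Opt2 (commute 13≤28, size 1521≥463, rent 3479≤3924, walk score 87≥86).
Opt4: not dominated (best rent).
Opt5: not dominated (best walk score).
Opt6: not dominated.
Pareto-optimal: Opt1, Opt2, Opt4, Opt5, Opt6 → 5.

5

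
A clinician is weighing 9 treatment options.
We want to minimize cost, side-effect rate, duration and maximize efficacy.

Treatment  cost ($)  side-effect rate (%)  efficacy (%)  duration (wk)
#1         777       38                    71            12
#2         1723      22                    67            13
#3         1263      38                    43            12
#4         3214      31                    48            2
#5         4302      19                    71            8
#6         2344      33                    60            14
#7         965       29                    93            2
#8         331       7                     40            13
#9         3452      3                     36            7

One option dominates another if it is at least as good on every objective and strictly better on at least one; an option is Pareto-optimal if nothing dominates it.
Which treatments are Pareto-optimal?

#1, #2, #5, #7, #8, #9

#1: not dominated.
#2: not dominated.
#3: dominated by #1 (cost 777≤1263, side-effect rate 38≤38, efficacy 71≥43, duration 12≤12).
#4: dominated by #7 (cost 965≤3214, side-effect rate 29≤31, efficacy 93≥48, duration 2≤2).
#5: not dominated.
#6: dominated by #2 (cost 1723≤2344, side-effect rate 22≤33, efficacy 67≥60, duration 13≤14).
#7: not dominated (best efficacy).
#8: not dominated (best cost).
#9: not dominated (best side-effect rate).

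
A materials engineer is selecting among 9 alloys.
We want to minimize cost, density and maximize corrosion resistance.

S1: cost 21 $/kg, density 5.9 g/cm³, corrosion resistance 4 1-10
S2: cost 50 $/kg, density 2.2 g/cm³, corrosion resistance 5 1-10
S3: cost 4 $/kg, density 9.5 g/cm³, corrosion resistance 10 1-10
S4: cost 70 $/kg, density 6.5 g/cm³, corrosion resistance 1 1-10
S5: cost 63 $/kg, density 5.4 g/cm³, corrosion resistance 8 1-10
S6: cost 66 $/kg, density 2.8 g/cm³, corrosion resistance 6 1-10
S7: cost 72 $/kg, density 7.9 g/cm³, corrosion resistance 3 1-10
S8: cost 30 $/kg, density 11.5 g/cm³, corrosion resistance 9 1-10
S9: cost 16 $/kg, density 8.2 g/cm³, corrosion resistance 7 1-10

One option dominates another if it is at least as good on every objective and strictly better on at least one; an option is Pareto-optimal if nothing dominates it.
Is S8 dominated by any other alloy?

Yes

S3 vs S8: cost 4≤30, density 9.5≤11.5, corrosion resistance 10≥9 — S3 is at least as good on every objective and strictly better on at least one, so S3 dominates S8.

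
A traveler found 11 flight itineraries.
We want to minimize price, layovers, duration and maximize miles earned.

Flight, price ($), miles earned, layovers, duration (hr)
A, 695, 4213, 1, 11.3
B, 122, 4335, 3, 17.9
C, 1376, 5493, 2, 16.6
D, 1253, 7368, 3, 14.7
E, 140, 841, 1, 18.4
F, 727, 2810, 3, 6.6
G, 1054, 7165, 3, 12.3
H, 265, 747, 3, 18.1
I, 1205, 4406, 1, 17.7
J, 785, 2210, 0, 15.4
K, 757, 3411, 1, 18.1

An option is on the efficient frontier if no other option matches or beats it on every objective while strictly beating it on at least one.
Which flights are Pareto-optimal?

A: not dominated.
B: not dominated (best price).
C: not dominated.
D: not dominated (best miles earned).
E: not dominated.
F: not dominated (best duration).
G: not dominated.
H: dominated by B (price 122≤265, miles earned 4335≥747, layovers 3≤3, duration 17.9≤18.1).
I: not dominated.
J: not dominated (best layovers).
K: dominated by A (price 695≤757, miles earned 4213≥3411, layovers 1≤1, duration 11.3≤18.1).

A, B, C, D, E, F, G, I, J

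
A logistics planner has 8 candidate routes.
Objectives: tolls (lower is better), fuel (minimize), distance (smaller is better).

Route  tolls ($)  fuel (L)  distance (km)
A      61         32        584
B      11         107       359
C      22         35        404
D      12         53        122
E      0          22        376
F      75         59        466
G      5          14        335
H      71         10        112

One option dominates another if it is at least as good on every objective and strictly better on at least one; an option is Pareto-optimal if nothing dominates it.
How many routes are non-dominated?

4

A: dominated by E (tolls 0≤61, fuel 22≤32, distance 376≤584).
B: dominated by G (tolls 5≤11, fuel 14≤107, distance 335≤359).
C: dominated by E (tolls 0≤22, fuel 22≤35, distance 376≤404).
D: not dominated.
E: not dominated (best tolls).
F: dominated by C (tolls 22≤75, fuel 35≤59, distance 404≤466).
G: not dominated.
H: not dominated (best fuel).
Pareto-optimal: D, E, G, H → 4.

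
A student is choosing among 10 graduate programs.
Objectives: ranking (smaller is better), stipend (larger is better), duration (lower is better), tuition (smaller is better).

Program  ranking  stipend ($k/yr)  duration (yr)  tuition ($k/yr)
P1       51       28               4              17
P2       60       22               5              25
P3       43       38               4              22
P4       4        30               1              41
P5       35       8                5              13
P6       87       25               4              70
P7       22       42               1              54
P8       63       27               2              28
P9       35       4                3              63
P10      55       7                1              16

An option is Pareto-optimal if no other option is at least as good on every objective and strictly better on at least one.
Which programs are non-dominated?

P1: not dominated.
P2: dominated by P1 (ranking 51≤60, stipend 28≥22, duration 4≤5, tuition 17≤25).
P3: not dominated.
P4: not dominated (best ranking).
P5: not dominated (best tuition).
P6: dominated by P1 (ranking 51≤87, stipend 28≥25, duration 4≤4, tuition 17≤70).
P7: not dominated (best stipend).
P8: not dominated.
P9: dominated by P4 (ranking 4≤35, stipend 30≥4, duration 1≤3, tuition 41≤63).
P10: not dominated.

P1, P3, P4, P5, P7, P8, P10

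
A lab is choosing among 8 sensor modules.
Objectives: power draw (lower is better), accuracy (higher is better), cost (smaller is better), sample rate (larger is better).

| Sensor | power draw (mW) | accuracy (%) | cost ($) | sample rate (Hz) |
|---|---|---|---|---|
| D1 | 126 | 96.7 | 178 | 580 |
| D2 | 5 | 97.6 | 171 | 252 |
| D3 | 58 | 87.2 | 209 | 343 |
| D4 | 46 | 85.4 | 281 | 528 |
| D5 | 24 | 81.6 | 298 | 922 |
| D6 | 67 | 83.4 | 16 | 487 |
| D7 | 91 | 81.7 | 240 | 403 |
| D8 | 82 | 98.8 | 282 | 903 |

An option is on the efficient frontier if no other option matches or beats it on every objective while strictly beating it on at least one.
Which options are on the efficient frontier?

D1: not dominated.
D2: not dominated (best power draw).
D3: not dominated.
D4: not dominated.
D5: not dominated (best sample rate).
D6: not dominated (best cost).
D7: dominated by D6 (power draw 67≤91, accuracy 83.4≥81.7, cost 16≤240, sample rate 487≥403).
D8: not dominated (best accuracy).

D1, D2, D3, D4, D5, D6, D8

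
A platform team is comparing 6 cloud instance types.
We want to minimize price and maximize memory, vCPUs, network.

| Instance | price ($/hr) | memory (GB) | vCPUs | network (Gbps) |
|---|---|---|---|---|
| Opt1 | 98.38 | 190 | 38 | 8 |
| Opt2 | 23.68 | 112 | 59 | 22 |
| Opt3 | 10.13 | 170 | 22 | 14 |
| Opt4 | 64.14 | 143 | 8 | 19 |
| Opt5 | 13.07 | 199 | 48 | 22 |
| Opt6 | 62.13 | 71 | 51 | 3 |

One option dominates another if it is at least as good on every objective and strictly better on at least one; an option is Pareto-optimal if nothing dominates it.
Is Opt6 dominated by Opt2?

Yes

Opt2 vs Opt6: price 23.68≤62.13, memory 112≥71, vCPUs 59≥51, network 22≥3 — Opt2 is at least as good on every objective with at least one strict improvement.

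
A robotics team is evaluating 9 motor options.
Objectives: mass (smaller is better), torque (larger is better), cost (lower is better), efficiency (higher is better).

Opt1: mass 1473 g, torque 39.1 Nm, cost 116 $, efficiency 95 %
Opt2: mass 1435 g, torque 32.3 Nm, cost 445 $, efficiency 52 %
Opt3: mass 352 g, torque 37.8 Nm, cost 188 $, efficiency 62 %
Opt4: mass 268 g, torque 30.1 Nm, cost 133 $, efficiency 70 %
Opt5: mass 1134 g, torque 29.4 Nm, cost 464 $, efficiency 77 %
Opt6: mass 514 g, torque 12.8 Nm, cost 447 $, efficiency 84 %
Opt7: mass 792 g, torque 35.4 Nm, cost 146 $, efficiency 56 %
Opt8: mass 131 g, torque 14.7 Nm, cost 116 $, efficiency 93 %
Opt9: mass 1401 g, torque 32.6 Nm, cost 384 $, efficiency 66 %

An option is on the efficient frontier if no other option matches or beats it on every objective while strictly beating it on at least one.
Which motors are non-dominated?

Opt1: not dominated (best torque).
Opt2: dominated by Opt3 (mass 352≤1435, torque 37.8≥32.3, cost 188≤445, efficiency 62≥52).
Opt3: not dominated.
Opt4: not dominated.
Opt5: not dominated.
Opt6: dominated by Opt8 (mass 131≤514, torque 14.7≥12.8, cost 116≤447, efficiency 93≥84).
Opt7: not dominated.
Opt8: not dominated (best mass).
Opt9: not dominated.

Opt1, Opt3, Opt4, Opt5, Opt7, Opt8, Opt9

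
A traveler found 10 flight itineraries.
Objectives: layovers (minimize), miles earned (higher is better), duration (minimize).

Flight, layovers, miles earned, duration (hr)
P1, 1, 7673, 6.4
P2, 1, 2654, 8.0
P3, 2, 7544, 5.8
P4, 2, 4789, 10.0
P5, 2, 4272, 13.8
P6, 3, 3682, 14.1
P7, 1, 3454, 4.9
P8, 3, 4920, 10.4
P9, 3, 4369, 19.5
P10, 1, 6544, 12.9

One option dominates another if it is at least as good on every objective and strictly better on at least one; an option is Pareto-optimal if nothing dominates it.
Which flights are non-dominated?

P1, P3, P7

P1: not dominated (best miles earned).
P2: dominated by P1 (layovers 1≤1, miles earned 7673≥2654, duration 6.4≤8.0).
P3: not dominated.
P4: dominated by P1 (layovers 1≤2, miles earned 7673≥4789, duration 6.4≤10.0).
P5: dominated by P1 (layovers 1≤2, miles earned 7673≥4272, duration 6.4≤13.8).
P6: dominated by P1 (layovers 1≤3, miles earned 7673≥3682, duration 6.4≤14.1).
P7: not dominated (best duration).
P8: dominated by P1 (layovers 1≤3, miles earned 7673≥4920, duration 6.4≤10.4).
P9: dominated by P1 (layovers 1≤3, miles earned 7673≥4369, duration 6.4≤19.5).
P10: dominated by P1 (layovers 1≤1, miles earned 7673≥6544, duration 6.4≤12.9).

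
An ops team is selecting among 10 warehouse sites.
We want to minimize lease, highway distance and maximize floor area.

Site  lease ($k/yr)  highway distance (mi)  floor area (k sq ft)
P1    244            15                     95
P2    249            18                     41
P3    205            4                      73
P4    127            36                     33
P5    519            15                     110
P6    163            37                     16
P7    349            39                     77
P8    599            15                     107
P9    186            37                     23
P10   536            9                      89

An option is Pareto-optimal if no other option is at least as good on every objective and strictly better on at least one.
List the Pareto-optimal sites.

P1: not dominated.
P2: dominated by P1 (lease 244≤249, highway distance 15≤18, floor area 95≥41).
P3: not dominated (best highway distance).
P4: not dominated (best lease).
P5: not dominated (best floor area).
P6: dominated by P4 (lease 127≤163, highway distance 36≤37, floor area 33≥16).
P7: dominated by P1 (lease 244≤349, highway distance 15≤39, floor area 95≥77).
P8: dominated by P5 (lease 519≤599, highway distance 15≤15, floor area 110≥107).
P9: dominated by P4 (lease 127≤186, highway distance 36≤37, floor area 33≥23).
P10: not dominated.

P1, P3, P4, P5, P10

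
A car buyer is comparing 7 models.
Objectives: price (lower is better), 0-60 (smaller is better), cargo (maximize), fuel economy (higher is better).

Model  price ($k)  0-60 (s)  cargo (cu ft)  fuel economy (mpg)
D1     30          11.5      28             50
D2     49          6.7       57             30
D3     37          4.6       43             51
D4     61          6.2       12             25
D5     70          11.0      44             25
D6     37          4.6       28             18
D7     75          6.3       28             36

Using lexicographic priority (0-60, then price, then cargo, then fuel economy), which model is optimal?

D3

First minimize 0-60: best is 4.6, kept {D3, D6}.
Then minimize price: best is 37, kept {D3, D6}.
Then maximize cargo: best is 43, kept {D3}.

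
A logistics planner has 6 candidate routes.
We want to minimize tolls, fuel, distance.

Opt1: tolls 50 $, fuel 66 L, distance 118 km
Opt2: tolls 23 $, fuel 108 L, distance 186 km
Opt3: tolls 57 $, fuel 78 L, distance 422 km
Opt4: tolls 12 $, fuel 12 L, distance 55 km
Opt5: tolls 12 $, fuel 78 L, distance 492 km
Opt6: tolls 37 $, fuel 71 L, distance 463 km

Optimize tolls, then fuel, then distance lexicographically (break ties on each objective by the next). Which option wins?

First minimize tolls: best is 12, kept {Opt4, Opt5}.
Then minimize fuel: best is 12, kept {Opt4}.

Opt4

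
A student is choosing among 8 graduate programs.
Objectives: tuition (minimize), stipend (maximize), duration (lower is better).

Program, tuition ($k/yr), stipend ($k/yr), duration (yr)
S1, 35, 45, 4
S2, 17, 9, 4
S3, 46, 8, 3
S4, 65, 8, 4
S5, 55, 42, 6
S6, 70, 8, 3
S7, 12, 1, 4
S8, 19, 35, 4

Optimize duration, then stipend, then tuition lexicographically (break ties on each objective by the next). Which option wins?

First minimize duration: best is 3, kept {S3, S6}.
Then maximize stipend: best is 8, kept {S3, S6}.
Then minimize tuition: best is 46, kept {S3}.

S3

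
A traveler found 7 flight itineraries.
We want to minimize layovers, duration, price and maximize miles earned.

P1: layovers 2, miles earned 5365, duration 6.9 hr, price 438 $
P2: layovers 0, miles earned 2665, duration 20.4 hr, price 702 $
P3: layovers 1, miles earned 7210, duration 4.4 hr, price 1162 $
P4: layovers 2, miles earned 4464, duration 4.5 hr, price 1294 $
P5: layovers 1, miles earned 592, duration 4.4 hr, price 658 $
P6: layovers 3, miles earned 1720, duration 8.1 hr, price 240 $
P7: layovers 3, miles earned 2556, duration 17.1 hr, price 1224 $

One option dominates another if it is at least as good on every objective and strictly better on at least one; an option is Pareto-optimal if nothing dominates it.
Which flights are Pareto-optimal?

P1, P2, P3, P5, P6

P1: not dominated.
P2: not dominated (best layovers).
P3: not dominated (best miles earned).
P4: dominated by P3 (layovers 1≤2, miles earned 7210≥4464, duration 4.4≤4.5, price 1162≤1294).
P5: not dominated.
P6: not dominated (best price).
P7: dominated by P1 (layovers 2≤3, miles earned 5365≥2556, duration 6.9≤17.1, price 438≤1224).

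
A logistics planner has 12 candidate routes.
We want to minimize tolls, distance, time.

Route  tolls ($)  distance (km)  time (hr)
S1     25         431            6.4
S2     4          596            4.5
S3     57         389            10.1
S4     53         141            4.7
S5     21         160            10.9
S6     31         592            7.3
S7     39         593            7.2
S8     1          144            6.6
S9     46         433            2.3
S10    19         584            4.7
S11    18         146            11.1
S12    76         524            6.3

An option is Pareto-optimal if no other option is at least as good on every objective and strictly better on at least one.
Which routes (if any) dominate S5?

S8

S8: tolls 1≤21, distance 144≤160, time 6.6≤10.9 — dominates S5.
Others (S1, S2, S3, S4, S6, S7, S9, S10, S11, S12) are each worse than S5 on at least one objective.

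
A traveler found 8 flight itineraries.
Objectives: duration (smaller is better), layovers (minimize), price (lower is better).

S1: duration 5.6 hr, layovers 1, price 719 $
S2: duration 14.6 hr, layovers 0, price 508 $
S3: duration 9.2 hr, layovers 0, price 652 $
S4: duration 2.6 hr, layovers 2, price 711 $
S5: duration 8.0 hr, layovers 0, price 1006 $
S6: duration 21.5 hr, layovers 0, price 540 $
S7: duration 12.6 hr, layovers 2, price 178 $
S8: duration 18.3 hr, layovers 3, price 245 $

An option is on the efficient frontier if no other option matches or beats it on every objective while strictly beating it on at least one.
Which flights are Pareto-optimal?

S1: not dominated.
S2: not dominated.
S3: not dominated.
S4: not dominated (best duration).
S5: not dominated.
S6: dominated by S2 (duration 14.6≤21.5, layovers 0≤0, price 508≤540).
S7: not dominated (best price).
S8: dominated by S7 (duration 12.6≤18.3, layovers 2≤3, price 178≤245).

S1, S2, S3, S4, S5, S7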